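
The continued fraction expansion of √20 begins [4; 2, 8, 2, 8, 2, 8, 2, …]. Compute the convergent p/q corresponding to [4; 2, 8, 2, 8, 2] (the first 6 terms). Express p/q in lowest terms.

2889/646

Start with 2.
8 + 1/(2/1) = 8 + 1/2 = 17/2
2 + 1/(17/2) = 2 + 2/17 = 36/17
8 + 1/(36/17) = 8 + 17/36 = 305/36
2 + 1/(305/36) = 2 + 36/305 = 646/305
4 + 1/(646/305) = 4 + 305/646 = 2889/646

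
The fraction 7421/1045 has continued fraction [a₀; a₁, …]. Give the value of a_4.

15

⌊7421/1045⌋ = 7, remainder 106
⌊1045/106⌋ = 9, remainder 91
⌊106/91⌋ = 1, remainder 15
⌊91/15⌋ = 6, remainder 1
⌊15/1⌋ = 15, remainder 0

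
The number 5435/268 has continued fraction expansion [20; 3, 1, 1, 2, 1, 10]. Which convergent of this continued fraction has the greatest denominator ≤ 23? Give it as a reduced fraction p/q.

365/18

a_0 = 20: 20/1  (≤ bound)
a_1 = 3: 61/3  (≤ bound)
a_2 = 1: 81/4  (≤ bound)
a_3 = 1: 142/7  (≤ bound)
a_4 = 2: 365/18  (≤ bound)
a_5 = 1: 507/25  (> 23, stop)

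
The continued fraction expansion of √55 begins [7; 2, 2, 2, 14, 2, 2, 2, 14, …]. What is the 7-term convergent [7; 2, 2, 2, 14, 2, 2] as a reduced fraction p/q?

6593/889

a_0 = 7: 7/1
a_1 = 2: 15/2
a_2 = 2: 37/5
a_3 = 2: 89/12
a_4 = 14: 1283/173
a_5 = 2: 2655/358
a_6 = 2: 6593/889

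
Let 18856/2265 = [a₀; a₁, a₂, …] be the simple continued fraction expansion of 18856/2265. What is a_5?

18856 = 8·2265 + 736, so a_0 = 8
2265 = 3·736 + 57, so a_1 = 3
736 = 12·57 + 52, so a_2 = 12
57 = 1·52 + 5, so a_3 = 1
52 = 10·5 + 2, so a_4 = 10
5 = 2·2 + 1, so a_5 = 2

2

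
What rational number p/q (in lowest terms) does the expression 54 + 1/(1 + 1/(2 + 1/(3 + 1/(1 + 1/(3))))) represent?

a_0 = 54: 54/1
a_1 = 1: 55/1
a_2 = 2: 164/3
a_3 = 3: 547/10
a_4 = 1: 711/13
a_5 = 3: 2680/49

2680/49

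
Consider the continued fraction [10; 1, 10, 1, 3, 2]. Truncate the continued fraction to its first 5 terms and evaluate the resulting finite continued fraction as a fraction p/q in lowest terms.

513/47

a_0 = 10: 10/1
a_1 = 1: 11/1
a_2 = 10: 120/11
a_3 = 1: 131/12
a_4 = 3: 513/47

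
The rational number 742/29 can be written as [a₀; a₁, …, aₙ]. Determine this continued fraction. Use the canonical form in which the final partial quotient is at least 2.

Run the Euclidean algorithm, recording each quotient:
742 ÷ 29 → quotient 25, remainder 17
29 ÷ 17 → quotient 1, remainder 12
17 ÷ 12 → quotient 1, remainder 5
12 ÷ 5 → quotient 2, remainder 2
5 ÷ 2 → quotient 2, remainder 1
2 ÷ 1 → quotient 2, remainder 0

[25; 1, 1, 2, 2, 2]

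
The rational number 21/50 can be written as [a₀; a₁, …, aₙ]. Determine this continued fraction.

[0; 2, 2, 1, 1, 1, 2]

Apply division with remainder until the remainder is 0:
⌊21/50⌋ = 0, remainder 21
⌊50/21⌋ = 2, remainder 8
⌊21/8⌋ = 2, remainder 5
⌊8/5⌋ = 1, remainder 3
⌊5/3⌋ = 1, remainder 2
⌊3/2⌋ = 1, remainder 1
⌊2/1⌋ = 2, remainder 0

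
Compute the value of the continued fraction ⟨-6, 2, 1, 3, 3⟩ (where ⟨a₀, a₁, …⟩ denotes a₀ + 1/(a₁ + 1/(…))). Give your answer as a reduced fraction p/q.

-203/36

a_0 = -6: -6/1
a_1 = 2: -11/2
a_2 = 1: -17/3
a_3 = 3: -62/11
a_4 = 3: -203/36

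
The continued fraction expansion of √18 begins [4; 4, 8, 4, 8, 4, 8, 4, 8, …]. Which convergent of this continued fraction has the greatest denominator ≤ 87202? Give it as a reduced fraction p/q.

161564/38081

a_0 = 4: 4/1  (≤ bound)
a_1 = 4: 17/4  (≤ bound)
a_2 = 8: 140/33  (≤ bound)
a_3 = 4: 577/136  (≤ bound)
a_4 = 8: 4756/1121  (≤ bound)
a_5 = 4: 19601/4620  (≤ bound)
a_6 = 8: 161564/38081  (≤ bound)
a_7 = 4: 665857/156944  (> 87202, stop)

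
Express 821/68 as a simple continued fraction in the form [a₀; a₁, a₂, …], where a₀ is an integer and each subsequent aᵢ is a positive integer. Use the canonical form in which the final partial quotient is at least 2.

⌊821/68⌋ = 12, remainder 5
⌊68/5⌋ = 13, remainder 3
⌊5/3⌋ = 1, remainder 2
⌊3/2⌋ = 1, remainder 1
⌊2/1⌋ = 2, remainder 0

[12; 13, 1, 1, 2]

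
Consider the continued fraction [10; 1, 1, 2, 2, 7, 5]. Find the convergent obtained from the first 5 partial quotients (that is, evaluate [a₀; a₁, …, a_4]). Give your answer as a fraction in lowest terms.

a_0 = 10: 10/1
a_1 = 1: 11/1
a_2 = 1: 21/2
a_3 = 2: 53/5
a_4 = 2: 127/12

127/12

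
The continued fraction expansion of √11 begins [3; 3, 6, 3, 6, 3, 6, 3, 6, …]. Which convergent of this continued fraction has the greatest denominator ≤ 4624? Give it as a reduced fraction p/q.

a_0 = 3: 3/1  (≤ bound)
a_1 = 3: 10/3  (≤ bound)
a_2 = 6: 63/19  (≤ bound)
a_3 = 3: 199/60  (≤ bound)
a_4 = 6: 1257/379  (≤ bound)
a_5 = 3: 3970/1197  (≤ bound)
a_6 = 6: 25077/7561  (> 4624, stop)

3970/1197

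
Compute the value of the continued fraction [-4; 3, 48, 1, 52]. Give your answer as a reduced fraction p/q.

-28768/7841

Collapse the nested fraction from the inside out:
Start with 52.
1 + 1/(52/1) = 1 + 1/52 = 53/52
48 + 1/(53/52) = 48 + 52/53 = 2596/53
3 + 1/(2596/53) = 3 + 53/2596 = 7841/2596
-4 + 1/(7841/2596) = -4 + 2596/7841 = -28768/7841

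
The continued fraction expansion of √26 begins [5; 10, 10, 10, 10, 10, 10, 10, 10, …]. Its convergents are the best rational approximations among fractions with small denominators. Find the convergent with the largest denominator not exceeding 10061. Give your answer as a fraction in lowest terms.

5201/1020

a_0 = 5: 5/1  (≤ bound)
a_1 = 10: 51/10  (≤ bound)
a_2 = 10: 515/101  (≤ bound)
a_3 = 10: 5201/1020  (≤ bound)
a_4 = 10: 52525/10301  (> 10061, stop)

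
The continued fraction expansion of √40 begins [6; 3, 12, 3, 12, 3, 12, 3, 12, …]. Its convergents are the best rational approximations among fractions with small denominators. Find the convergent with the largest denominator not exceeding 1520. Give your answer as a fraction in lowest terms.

8886/1405

List convergents until the denominator exceeds the bound:
a_0 = 6: 6/1  (≤ bound)
a_1 = 3: 19/3  (≤ bound)
a_2 = 12: 234/37  (≤ bound)
a_3 = 3: 721/114  (≤ bound)
a_4 = 12: 8886/1405  (≤ bound)
a_5 = 3: 27379/4329  (> 1520, stop)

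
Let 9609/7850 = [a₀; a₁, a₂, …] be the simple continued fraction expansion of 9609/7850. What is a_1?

4

Run the Euclidean algorithm, recording each quotient:
9609 = 1·7850 + 1759, so a_0 = 1
7850 = 4·1759 + 814, so a_1 = 4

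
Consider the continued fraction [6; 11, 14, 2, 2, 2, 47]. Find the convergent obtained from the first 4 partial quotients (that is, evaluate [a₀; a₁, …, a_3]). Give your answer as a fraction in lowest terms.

1955/321

a_0 = 6: 6/1
a_1 = 11: 67/11
a_2 = 14: 944/155
a_3 = 2: 1955/321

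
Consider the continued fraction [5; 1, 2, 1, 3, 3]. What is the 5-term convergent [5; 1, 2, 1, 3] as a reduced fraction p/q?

Starting at the tail and folding back:
Start with 3.
1 + 1/(3/1) = 1 + 1/3 = 4/3
2 + 1/(4/3) = 2 + 3/4 = 11/4
1 + 1/(11/4) = 1 + 4/11 = 15/11
5 + 1/(15/11) = 5 + 11/15 = 86/15

86/15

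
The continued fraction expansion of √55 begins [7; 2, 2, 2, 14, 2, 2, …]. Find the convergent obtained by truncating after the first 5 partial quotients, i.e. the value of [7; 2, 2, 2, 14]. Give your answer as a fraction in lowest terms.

1283/173

Compute successive convergents:
a_0 = 7: 7/1
a_1 = 2: 15/2
a_2 = 2: 37/5
a_3 = 2: 89/12
a_4 = 14: 1283/173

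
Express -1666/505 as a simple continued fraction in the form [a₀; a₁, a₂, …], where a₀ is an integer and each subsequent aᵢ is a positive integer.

-1666 = -4·505 + 354, so a_0 = -4
505 = 1·354 + 151, so a_1 = 1
354 = 2·151 + 52, so a_2 = 2
151 = 2·52 + 47, so a_3 = 2
52 = 1·47 + 5, so a_4 = 1
47 = 9·5 + 2, so a_5 = 9
5 = 2·2 + 1, so a_6 = 2
2 = 2·1 + 0, so a_7 = 2

[-4; 1, 2, 2, 1, 9, 2, 2]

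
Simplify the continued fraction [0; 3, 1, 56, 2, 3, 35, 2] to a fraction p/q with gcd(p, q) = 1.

Build up convergents one term at a time:
a_0 = 0: 0/1
a_1 = 3: 1/3
a_2 = 1: 1/4
a_3 = 56: 57/227
a_4 = 2: 115/458
a_5 = 3: 402/1601
a_6 = 35: 14185/56493
a_7 = 2: 28772/114587

28772/114587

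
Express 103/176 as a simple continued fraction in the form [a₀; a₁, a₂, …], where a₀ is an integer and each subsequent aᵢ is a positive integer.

[0; 1, 1, 2, 2, 3, 4]

103 ÷ 176 → quotient 0, remainder 103
176 ÷ 103 → quotient 1, remainder 73
103 ÷ 73 → quotient 1, remainder 30
73 ÷ 30 → quotient 2, remainder 13
30 ÷ 13 → quotient 2, remainder 4
13 ÷ 4 → quotient 3, remainder 1
4 ÷ 1 → quotient 4, remainder 0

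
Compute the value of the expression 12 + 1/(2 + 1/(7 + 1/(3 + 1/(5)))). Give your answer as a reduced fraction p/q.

3117/250

Start with 5.
3 + 1/(5/1) = 3 + 1/5 = 16/5
7 + 1/(16/5) = 7 + 5/16 = 117/16
2 + 1/(117/16) = 2 + 16/117 = 250/117
12 + 1/(250/117) = 12 + 117/250 = 3117/250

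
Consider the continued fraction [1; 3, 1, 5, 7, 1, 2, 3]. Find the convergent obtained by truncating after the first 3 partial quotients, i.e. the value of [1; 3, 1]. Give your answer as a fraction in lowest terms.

5/4

Compute successive convergents:
a_0 = 1: 1/1
a_1 = 3: 4/3
a_2 = 1: 5/4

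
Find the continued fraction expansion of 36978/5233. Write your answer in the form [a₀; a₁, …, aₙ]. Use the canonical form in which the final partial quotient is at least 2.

[7; 15, 12, 2, 1, 1, 5]

Run the Euclidean algorithm, recording each quotient:
36978 = 7·5233 + 347, so a_0 = 7
5233 = 15·347 + 28, so a_1 = 15
347 = 12·28 + 11, so a_2 = 12
28 = 2·11 + 6, so a_3 = 2
11 = 1·6 + 5, so a_4 = 1
6 = 1·5 + 1, so a_5 = 1
5 = 5·1 + 0, so a_6 = 5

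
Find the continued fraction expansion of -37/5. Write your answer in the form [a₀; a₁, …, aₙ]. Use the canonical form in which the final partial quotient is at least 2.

Apply division with remainder until the remainder is 0:
-37 = -8·5 + 3, so a_0 = -8
5 = 1·3 + 2, so a_1 = 1
3 = 1·2 + 1, so a_2 = 1
2 = 2·1 + 0, so a_3 = 2

[-8; 1, 1, 2]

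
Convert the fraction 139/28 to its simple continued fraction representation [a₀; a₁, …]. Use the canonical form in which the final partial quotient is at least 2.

Repeatedly divide and take the remainder:
139 ÷ 28 → quotient 4, remainder 27
28 ÷ 27 → quotient 1, remainder 1
27 ÷ 1 → quotient 27, remainder 0

[4; 1, 27]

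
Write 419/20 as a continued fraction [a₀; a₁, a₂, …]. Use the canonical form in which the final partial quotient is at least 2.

Run the Euclidean algorithm, recording each quotient:
419 = 20·20 + 19, so a_0 = 20
20 = 1·19 + 1, so a_1 = 1
19 = 19·1 + 0, so a_2 = 19

[20; 1, 19]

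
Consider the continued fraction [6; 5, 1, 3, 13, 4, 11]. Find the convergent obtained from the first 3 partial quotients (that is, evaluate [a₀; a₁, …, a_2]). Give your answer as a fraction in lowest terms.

Compute successive convergents:
a_0 = 6: 6/1
a_1 = 5: 31/5
a_2 = 1: 37/6

37/6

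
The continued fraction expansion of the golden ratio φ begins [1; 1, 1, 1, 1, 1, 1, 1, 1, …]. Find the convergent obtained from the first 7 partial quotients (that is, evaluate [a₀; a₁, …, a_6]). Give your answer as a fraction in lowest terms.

21/13

Starting at the tail and folding back:
Start with 1.
1 + 1/(1/1) = 1 + 1/1 = 2/1
1 + 1/(2/1) = 1 + 1/2 = 3/2
1 + 1/(3/2) = 1 + 2/3 = 5/3
1 + 1/(5/3) = 1 + 3/5 = 8/5
1 + 1/(8/5) = 1 + 5/8 = 13/8
1 + 1/(13/8) = 1 + 8/13 = 21/13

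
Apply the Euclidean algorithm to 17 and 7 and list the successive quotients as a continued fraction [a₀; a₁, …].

Run the Euclidean algorithm, recording each quotient:
17 ÷ 7 → quotient 2, remainder 3
7 ÷ 3 → quotient 2, remainder 1
3 ÷ 1 → quotient 3, remainder 0

[2; 2, 3]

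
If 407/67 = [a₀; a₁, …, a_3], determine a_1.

13

407 = 6·67 + 5, so a_0 = 6
67 = 13·5 + 2, so a_1 = 13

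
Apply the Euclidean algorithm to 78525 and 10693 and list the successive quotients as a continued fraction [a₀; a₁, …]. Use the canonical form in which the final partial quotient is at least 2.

[7; 2, 1, 10, 5, 1, 54]

⌊78525/10693⌋ = 7, remainder 3674
⌊10693/3674⌋ = 2, remainder 3345
⌊3674/3345⌋ = 1, remainder 329
⌊3345/329⌋ = 10, remainder 55
⌊329/55⌋ = 5, remainder 54
⌊55/54⌋ = 1, remainder 1
⌊54/1⌋ = 54, remainder 0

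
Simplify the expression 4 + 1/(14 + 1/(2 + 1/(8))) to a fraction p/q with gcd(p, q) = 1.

1001/246

Start with 8.
2 + 1/(8/1) = 2 + 1/8 = 17/8
14 + 1/(17/8) = 14 + 8/17 = 246/17
4 + 1/(246/17) = 4 + 17/246 = 1001/246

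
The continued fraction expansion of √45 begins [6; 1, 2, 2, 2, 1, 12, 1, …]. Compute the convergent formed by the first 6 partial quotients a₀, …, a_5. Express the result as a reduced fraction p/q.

161/24

Use the convergent recurrence hₖ = aₖ·hₖ₋₁ + hₖ₋₂ (and likewise for the denominators kₖ):
a_0 = 6: 6/1
a_1 = 1: 7/1
a_2 = 2: 20/3
a_3 = 2: 47/7
a_4 = 2: 114/17
a_5 = 1: 161/24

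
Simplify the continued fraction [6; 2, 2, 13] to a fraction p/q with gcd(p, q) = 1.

Start with 13.
2 + 1/(13/1) = 2 + 1/13 = 27/13
2 + 1/(27/13) = 2 + 13/27 = 67/27
6 + 1/(67/27) = 6 + 27/67 = 429/67

429/67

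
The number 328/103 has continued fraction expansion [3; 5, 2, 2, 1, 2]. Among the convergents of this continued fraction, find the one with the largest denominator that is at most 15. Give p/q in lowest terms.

35/11

List convergents until the denominator exceeds the bound:
a_0 = 3: 3/1  (≤ bound)
a_1 = 5: 16/5  (≤ bound)
a_2 = 2: 35/11  (≤ bound)
a_3 = 2: 86/27  (> 15, stop)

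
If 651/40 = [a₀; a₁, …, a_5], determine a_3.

1

Run the Euclidean algorithm, recording each quotient:
651 ÷ 40 → quotient 16, remainder 11
40 ÷ 11 → quotient 3, remainder 7
11 ÷ 7 → quotient 1, remainder 4
7 ÷ 4 → quotient 1, remainder 3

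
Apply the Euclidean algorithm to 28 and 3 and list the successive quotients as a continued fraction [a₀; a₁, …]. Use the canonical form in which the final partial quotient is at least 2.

[9; 3]

⌊28/3⌋ = 9, remainder 1
⌊3/1⌋ = 3, remainder 0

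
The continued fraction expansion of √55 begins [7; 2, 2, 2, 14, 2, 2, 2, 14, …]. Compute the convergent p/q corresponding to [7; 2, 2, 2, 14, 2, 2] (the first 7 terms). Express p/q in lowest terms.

6593/889

Build up convergents one term at a time:
a_0 = 7: 7/1
a_1 = 2: 15/2
a_2 = 2: 37/5
a_3 = 2: 89/12
a_4 = 14: 1283/173
a_5 = 2: 2655/358
a_6 = 2: 6593/889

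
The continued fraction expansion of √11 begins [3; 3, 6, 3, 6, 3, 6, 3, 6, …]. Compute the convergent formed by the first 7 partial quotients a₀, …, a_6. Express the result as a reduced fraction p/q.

Work from the innermost term outward:
Start with 6.
3 + 1/(6/1) = 3 + 1/6 = 19/6
6 + 1/(19/6) = 6 + 6/19 = 120/19
3 + 1/(120/19) = 3 + 19/120 = 379/120
6 + 1/(379/120) = 6 + 120/379 = 2394/379
3 + 1/(2394/379) = 3 + 379/2394 = 7561/2394
3 + 1/(7561/2394) = 3 + 2394/7561 = 25077/7561

25077/7561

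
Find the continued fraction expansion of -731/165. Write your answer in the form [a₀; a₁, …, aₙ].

[-5; 1, 1, 3, 11, 2]

Apply division with remainder until the remainder is 0:
-731 ÷ 165 → quotient -5, remainder 94
165 ÷ 94 → quotient 1, remainder 71
94 ÷ 71 → quotient 1, remainder 23
71 ÷ 23 → quotient 3, remainder 2
23 ÷ 2 → quotient 11, remainder 1
2 ÷ 1 → quotient 2, remainder 0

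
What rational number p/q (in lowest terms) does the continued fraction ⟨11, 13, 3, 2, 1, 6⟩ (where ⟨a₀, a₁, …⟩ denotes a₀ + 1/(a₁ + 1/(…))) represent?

9868/891

Build up convergents one term at a time:
a_0 = 11: 11/1
a_1 = 13: 144/13
a_2 = 3: 443/40
a_3 = 2: 1030/93
a_4 = 1: 1473/133
a_5 = 6: 9868/891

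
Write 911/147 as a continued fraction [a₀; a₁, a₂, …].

[6; 5, 14, 2]

Apply division with remainder until the remainder is 0:
911 = 6·147 + 29, so a_0 = 6
147 = 5·29 + 2, so a_1 = 5
29 = 14·2 + 1, so a_2 = 14
2 = 2·1 + 0, so a_3 = 2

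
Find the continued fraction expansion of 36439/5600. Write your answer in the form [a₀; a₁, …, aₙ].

[6; 1, 1, 35, 2, 1, 1, 15]

36439 = 6·5600 + 2839, so a_0 = 6
5600 = 1·2839 + 2761, so a_1 = 1
2839 = 1·2761 + 78, so a_2 = 1
2761 = 35·78 + 31, so a_3 = 35
78 = 2·31 + 16, so a_4 = 2
31 = 1·16 + 15, so a_5 = 1
16 = 1·15 + 1, so a_6 = 1
15 = 15·1 + 0, so a_7 = 15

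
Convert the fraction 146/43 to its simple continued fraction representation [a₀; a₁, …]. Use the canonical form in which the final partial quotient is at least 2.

Apply division with remainder until the remainder is 0:
146 = 3·43 + 17, so a_0 = 3
43 = 2·17 + 9, so a_1 = 2
17 = 1·9 + 8, so a_2 = 1
9 = 1·8 + 1, so a_3 = 1
8 = 8·1 + 0, so a_4 = 8

[3; 2, 1, 1, 8]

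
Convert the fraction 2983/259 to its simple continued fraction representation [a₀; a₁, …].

Apply division with remainder until the remainder is 0:
2983 = 11·259 + 134, so a_0 = 11
259 = 1·134 + 125, so a_1 = 1
134 = 1·125 + 9, so a_2 = 1
125 = 13·9 + 8, so a_3 = 13
9 = 1·8 + 1, so a_4 = 1
8 = 8·1 + 0, so a_5 = 8

[11; 1, 1, 13, 1, 8]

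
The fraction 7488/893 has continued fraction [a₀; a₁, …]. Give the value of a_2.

1

Run the Euclidean algorithm, recording each quotient:
7488 ÷ 893 → quotient 8, remainder 344
893 ÷ 344 → quotient 2, remainder 205
344 ÷ 205 → quotient 1, remainder 139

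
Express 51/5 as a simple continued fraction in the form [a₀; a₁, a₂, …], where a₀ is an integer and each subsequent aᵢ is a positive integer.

[10; 5]

51 ÷ 5 → quotient 10, remainder 1
5 ÷ 1 → quotient 5, remainder 0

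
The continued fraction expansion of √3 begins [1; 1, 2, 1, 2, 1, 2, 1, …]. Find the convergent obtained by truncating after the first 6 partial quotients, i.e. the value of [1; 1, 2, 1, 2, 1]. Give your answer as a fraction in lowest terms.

26/15

Start with 1.
2 + 1/(1/1) = 2 + 1/1 = 3/1
1 + 1/(3/1) = 1 + 1/3 = 4/3
2 + 1/(4/3) = 2 + 3/4 = 11/4
1 + 1/(11/4) = 1 + 4/11 = 15/11
1 + 1/(15/11) = 1 + 11/15 = 26/15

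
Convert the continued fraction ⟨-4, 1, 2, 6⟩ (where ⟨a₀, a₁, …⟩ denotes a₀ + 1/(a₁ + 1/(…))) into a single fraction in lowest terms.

-63/19

a_0 = -4: -4/1
a_1 = 1: -3/1
a_2 = 2: -10/3
a_3 = 6: -63/19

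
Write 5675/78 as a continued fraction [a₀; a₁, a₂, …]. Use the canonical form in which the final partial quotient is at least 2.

[72; 1, 3, 9, 2]

Repeatedly divide and take the remainder:
5675 ÷ 78 → quotient 72, remainder 59
78 ÷ 59 → quotient 1, remainder 19
59 ÷ 19 → quotient 3, remainder 2
19 ÷ 2 → quotient 9, remainder 1
2 ÷ 1 → quotient 2, remainder 0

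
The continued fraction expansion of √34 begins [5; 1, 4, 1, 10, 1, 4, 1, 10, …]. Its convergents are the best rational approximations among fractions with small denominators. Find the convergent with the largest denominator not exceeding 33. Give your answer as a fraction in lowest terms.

35/6

a_0 = 5: 5/1  (≤ bound)
a_1 = 1: 6/1  (≤ bound)
a_2 = 4: 29/5  (≤ bound)
a_3 = 1: 35/6  (≤ bound)
a_4 = 10: 379/65  (> 33, stop)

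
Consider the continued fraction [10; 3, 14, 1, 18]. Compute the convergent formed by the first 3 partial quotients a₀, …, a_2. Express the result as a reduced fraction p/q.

Start with 14.
3 + 1/(14/1) = 3 + 1/14 = 43/14
10 + 1/(43/14) = 10 + 14/43 = 444/43

444/43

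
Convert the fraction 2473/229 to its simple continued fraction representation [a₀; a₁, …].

2473 ÷ 229 → quotient 10, remainder 183
229 ÷ 183 → quotient 1, remainder 46
183 ÷ 46 → quotient 3, remainder 45
46 ÷ 45 → quotient 1, remainder 1
45 ÷ 1 → quotient 45, remainder 0

[10; 1, 3, 1, 45]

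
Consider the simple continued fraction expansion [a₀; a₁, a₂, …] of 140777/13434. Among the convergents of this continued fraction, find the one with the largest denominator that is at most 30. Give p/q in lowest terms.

List convergents until the denominator exceeds the bound:
a_0 = 10: 10/1  (≤ bound)
a_1 = 2: 21/2  (≤ bound)
a_2 = 11: 241/23  (≤ bound)
a_3 = 2: 503/48  (> 30, stop)

241/23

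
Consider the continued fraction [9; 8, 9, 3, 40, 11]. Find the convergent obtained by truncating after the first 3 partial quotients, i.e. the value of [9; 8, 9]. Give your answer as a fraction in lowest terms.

666/73

Build up convergents one term at a time:
a_0 = 9: 9/1
a_1 = 8: 73/8
a_2 = 9: 666/73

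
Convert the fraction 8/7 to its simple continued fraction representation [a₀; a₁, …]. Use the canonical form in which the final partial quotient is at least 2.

Run the Euclidean algorithm, recording each quotient:
8 ÷ 7 → quotient 1, remainder 1
7 ÷ 1 → quotient 7, remainder 0

[1; 7]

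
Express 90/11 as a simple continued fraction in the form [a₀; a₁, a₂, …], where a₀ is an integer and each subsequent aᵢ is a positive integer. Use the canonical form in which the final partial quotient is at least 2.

Run the Euclidean algorithm, recording each quotient:
90 ÷ 11 → quotient 8, remainder 2
11 ÷ 2 → quotient 5, remainder 1
2 ÷ 1 → quotient 2, remainder 0

[8; 5, 2]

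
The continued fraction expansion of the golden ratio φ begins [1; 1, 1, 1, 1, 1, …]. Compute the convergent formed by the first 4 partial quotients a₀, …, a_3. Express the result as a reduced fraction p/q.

5/3

Starting at the tail and folding back:
Start with 1.
1 + 1/(1/1) = 1 + 1/1 = 2/1
1 + 1/(2/1) = 1 + 1/2 = 3/2
1 + 1/(3/2) = 1 + 2/3 = 5/3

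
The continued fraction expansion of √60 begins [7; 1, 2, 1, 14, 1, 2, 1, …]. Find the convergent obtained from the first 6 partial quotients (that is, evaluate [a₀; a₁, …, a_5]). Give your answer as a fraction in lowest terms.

Starting at the tail and folding back:
Start with 1.
14 + 1/(1/1) = 14 + 1/1 = 15/1
1 + 1/(15/1) = 1 + 1/15 = 16/15
2 + 1/(16/15) = 2 + 15/16 = 47/16
1 + 1/(47/16) = 1 + 16/47 = 63/47
7 + 1/(63/47) = 7 + 47/63 = 488/63

488/63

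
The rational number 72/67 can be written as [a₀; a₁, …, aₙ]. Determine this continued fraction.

[1; 13, 2, 2]

72 ÷ 67 → quotient 1, remainder 5
67 ÷ 5 → quotient 13, remainder 2
5 ÷ 2 → quotient 2, remainder 1
2 ÷ 1 → quotient 2, remainder 0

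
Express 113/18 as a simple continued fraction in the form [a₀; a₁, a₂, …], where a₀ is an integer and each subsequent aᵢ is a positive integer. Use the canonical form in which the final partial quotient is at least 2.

[6; 3, 1, 1, 2]

⌊113/18⌋ = 6, remainder 5
⌊18/5⌋ = 3, remainder 3
⌊5/3⌋ = 1, remainder 2
⌊3/2⌋ = 1, remainder 1
⌊2/1⌋ = 2, remainder 0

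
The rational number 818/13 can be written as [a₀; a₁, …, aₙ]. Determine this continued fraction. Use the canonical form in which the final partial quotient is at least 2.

[62; 1, 12]

Apply division with remainder until the remainder is 0:
818 ÷ 13 → quotient 62, remainder 12
13 ÷ 12 → quotient 1, remainder 1
12 ÷ 1 → quotient 12, remainder 0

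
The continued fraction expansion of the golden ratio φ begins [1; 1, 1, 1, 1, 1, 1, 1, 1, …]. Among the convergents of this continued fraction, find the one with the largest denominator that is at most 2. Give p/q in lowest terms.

3/2

a_0 = 1: 1/1  (≤ bound)
a_1 = 1: 2/1  (≤ bound)
a_2 = 1: 3/2  (≤ bound)
a_3 = 1: 5/3  (> 2, stop)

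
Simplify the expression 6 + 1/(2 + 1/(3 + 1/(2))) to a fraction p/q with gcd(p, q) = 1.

103/16

Build up convergents one term at a time:
a_0 = 6: 6/1
a_1 = 2: 13/2
a_2 = 3: 45/7
a_3 = 2: 103/16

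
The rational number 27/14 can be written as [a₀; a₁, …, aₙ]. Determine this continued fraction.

[1; 1, 13]

27 = 1·14 + 13, so a_0 = 1
14 = 1·13 + 1, so a_1 = 1
13 = 13·1 + 0, so a_2 = 13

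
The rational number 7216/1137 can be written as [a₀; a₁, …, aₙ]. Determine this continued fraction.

[6; 2, 1, 7, 1, 3, 11]

Repeatedly divide and take the remainder:
7216 ÷ 1137 → quotient 6, remainder 394
1137 ÷ 394 → quotient 2, remainder 349
394 ÷ 349 → quotient 1, remainder 45
349 ÷ 45 → quotient 7, remainder 34
45 ÷ 34 → quotient 1, remainder 11
34 ÷ 11 → quotient 3, remainder 1
11 ÷ 1 → quotient 11, remainder 0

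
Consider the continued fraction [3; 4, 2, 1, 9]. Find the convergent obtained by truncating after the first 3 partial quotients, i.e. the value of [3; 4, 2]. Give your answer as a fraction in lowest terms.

Use the convergent recurrence hₖ = aₖ·hₖ₋₁ + hₖ₋₂ (and likewise for the denominators kₖ):
a_0 = 3: 3/1
a_1 = 4: 13/4
a_2 = 2: 29/9

29/9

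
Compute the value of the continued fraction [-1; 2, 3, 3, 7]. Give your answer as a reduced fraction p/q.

-95/168

Compute successive convergents:
a_0 = -1: -1/1
a_1 = 2: -1/2
a_2 = 3: -4/7
a_3 = 3: -13/23
a_4 = 7: -95/168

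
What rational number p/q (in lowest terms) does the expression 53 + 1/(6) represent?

Work from the innermost term outward:
Start with 6.
53 + 1/(6/1) = 53 + 1/6 = 319/6

319/6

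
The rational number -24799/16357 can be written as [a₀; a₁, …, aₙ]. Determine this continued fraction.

[-2; 2, 15, 52, 1, 2, 3]

-24799 = -2·16357 + 7915, so a_0 = -2
16357 = 2·7915 + 527, so a_1 = 2
7915 = 15·527 + 10, so a_2 = 15
527 = 52·10 + 7, so a_3 = 52
10 = 1·7 + 3, so a_4 = 1
7 = 2·3 + 1, so a_5 = 2
3 = 3·1 + 0, so a_6 = 3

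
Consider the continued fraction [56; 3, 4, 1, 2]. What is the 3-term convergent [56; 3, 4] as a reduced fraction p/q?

Start with 4.
3 + 1/(4/1) = 3 + 1/4 = 13/4
56 + 1/(13/4) = 56 + 4/13 = 732/13

732/13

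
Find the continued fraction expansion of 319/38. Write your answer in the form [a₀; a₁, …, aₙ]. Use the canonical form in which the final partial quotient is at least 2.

[8; 2, 1, 1, 7]

Run the Euclidean algorithm, recording each quotient:
319 = 8·38 + 15, so a_0 = 8
38 = 2·15 + 8, so a_1 = 2
15 = 1·8 + 7, so a_2 = 1
8 = 1·7 + 1, so a_3 = 1
7 = 7·1 + 0, so a_4 = 7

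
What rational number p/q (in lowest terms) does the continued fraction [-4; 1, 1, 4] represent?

Compute successive convergents:
a_0 = -4: -4/1
a_1 = 1: -3/1
a_2 = 1: -7/2
a_3 = 4: -31/9

-31/9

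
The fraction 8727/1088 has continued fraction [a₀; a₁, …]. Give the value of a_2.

Repeatedly divide and take the remainder:
8727 = 8·1088 + 23, so a_0 = 8
1088 = 47·23 + 7, so a_1 = 47
23 = 3·7 + 2, so a_2 = 3

3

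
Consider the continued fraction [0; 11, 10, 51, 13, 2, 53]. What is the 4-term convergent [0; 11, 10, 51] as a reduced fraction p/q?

a_0 = 0: 0/1
a_1 = 11: 1/11
a_2 = 10: 10/111
a_3 = 51: 511/5672

511/5672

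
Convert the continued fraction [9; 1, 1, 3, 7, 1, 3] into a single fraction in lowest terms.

2153/225

Collapse the nested fraction from the inside out:
Start with 3.
1 + 1/(3/1) = 1 + 1/3 = 4/3
7 + 1/(4/3) = 7 + 3/4 = 31/4
3 + 1/(31/4) = 3 + 4/31 = 97/31
1 + 1/(97/31) = 1 + 31/97 = 128/97
1 + 1/(128/97) = 1 + 97/128 = 225/128
9 + 1/(225/128) = 9 + 128/225 = 2153/225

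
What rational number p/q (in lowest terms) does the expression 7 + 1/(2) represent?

Use the convergent recurrence hₖ = aₖ·hₖ₋₁ + hₖ₋₂ (and likewise for the denominators kₖ):
a_0 = 7: 7/1
a_1 = 2: 15/2

15/2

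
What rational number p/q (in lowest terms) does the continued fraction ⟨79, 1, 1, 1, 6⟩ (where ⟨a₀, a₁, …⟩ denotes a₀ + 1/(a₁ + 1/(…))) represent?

1593/20

Use the convergent recurrence hₖ = aₖ·hₖ₋₁ + hₖ₋₂ (and likewise for the denominators kₖ):
a_0 = 79: 79/1
a_1 = 1: 80/1
a_2 = 1: 159/2
a_3 = 1: 239/3
a_4 = 6: 1593/20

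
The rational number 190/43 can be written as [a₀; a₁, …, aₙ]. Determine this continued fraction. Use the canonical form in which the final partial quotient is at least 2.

[4; 2, 2, 1, 1, 3]

⌊190/43⌋ = 4, remainder 18
⌊43/18⌋ = 2, remainder 7
⌊18/7⌋ = 2, remainder 4
⌊7/4⌋ = 1, remainder 3
⌊4/3⌋ = 1, remainder 1
⌊3/1⌋ = 3, remainder 0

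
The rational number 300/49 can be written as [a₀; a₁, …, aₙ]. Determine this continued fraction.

Apply division with remainder until the remainder is 0:
300 = 6·49 + 6, so a_0 = 6
49 = 8·6 + 1, so a_1 = 8
6 = 6·1 + 0, so a_2 = 6

[6; 8, 6]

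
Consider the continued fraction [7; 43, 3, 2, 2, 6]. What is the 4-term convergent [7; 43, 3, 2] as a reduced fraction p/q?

a_0 = 7: 7/1
a_1 = 43: 302/43
a_2 = 3: 913/130
a_3 = 2: 2128/303

2128/303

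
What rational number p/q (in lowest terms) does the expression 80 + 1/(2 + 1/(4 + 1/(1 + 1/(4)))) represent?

Starting at the tail and folding back:
Start with 4.
1 + 1/(4/1) = 1 + 1/4 = 5/4
4 + 1/(5/4) = 4 + 4/5 = 24/5
2 + 1/(24/5) = 2 + 5/24 = 53/24
80 + 1/(53/24) = 80 + 24/53 = 4264/53

4264/53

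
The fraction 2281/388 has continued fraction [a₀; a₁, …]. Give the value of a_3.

Repeatedly divide and take the remainder:
2281 = 5·388 + 341, so a_0 = 5
388 = 1·341 + 47, so a_1 = 1
341 = 7·47 + 12, so a_2 = 7
47 = 3·12 + 11, so a_3 = 3

3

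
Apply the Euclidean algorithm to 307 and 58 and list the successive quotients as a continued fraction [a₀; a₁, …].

[5; 3, 2, 2, 3]

307 ÷ 58 → quotient 5, remainder 17
58 ÷ 17 → quotient 3, remainder 7
17 ÷ 7 → quotient 2, remainder 3
7 ÷ 3 → quotient 2, remainder 1
3 ÷ 1 → quotient 3, remainder 0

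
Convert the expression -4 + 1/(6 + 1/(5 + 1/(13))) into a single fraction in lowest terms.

Compute successive convergents:
a_0 = -4: -4/1
a_1 = 6: -23/6
a_2 = 5: -119/31
a_3 = 13: -1570/409

-1570/409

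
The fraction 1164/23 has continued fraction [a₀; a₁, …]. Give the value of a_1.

1

1164 = 50·23 + 14, so a_0 = 50
23 = 1·14 + 9, so a_1 = 1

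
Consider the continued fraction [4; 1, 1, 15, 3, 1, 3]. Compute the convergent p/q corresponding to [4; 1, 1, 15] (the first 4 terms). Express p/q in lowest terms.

140/31

a_0 = 4: 4/1
a_1 = 1: 5/1
a_2 = 1: 9/2
a_3 = 15: 140/31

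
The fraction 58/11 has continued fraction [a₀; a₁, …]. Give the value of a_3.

⌊58/11⌋ = 5, remainder 3
⌊11/3⌋ = 3, remainder 2
⌊3/2⌋ = 1, remainder 1
⌊2/1⌋ = 2, remainder 0

2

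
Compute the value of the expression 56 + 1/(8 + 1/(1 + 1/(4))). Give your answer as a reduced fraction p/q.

2469/44

Collapse the nested fraction from the inside out:
Start with 4.
1 + 1/(4/1) = 1 + 1/4 = 5/4
8 + 1/(5/4) = 8 + 4/5 = 44/5
56 + 1/(44/5) = 56 + 5/44 = 2469/44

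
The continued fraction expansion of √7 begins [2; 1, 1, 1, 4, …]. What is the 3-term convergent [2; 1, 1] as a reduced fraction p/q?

Build up convergents one term at a time:
a_0 = 2: 2/1
a_1 = 1: 3/1
a_2 = 1: 5/2

5/2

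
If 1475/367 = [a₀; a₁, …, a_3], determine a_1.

52

1475 ÷ 367 → quotient 4, remainder 7
367 ÷ 7 → quotient 52, remainder 3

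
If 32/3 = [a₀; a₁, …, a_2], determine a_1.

⌊32/3⌋ = 10, remainder 2
⌊3/2⌋ = 1, remainder 1

1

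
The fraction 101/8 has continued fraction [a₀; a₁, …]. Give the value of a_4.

2

Repeatedly divide and take the remainder:
101 ÷ 8 → quotient 12, remainder 5
8 ÷ 5 → quotient 1, remainder 3
5 ÷ 3 → quotient 1, remainder 2
3 ÷ 2 → quotient 1, remainder 1
2 ÷ 1 → quotient 2, remainder 0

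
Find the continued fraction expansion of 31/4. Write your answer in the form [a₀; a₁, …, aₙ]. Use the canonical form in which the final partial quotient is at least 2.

[7; 1, 3]

31 ÷ 4 → quotient 7, remainder 3
4 ÷ 3 → quotient 1, remainder 1
3 ÷ 1 → quotient 3, remainder 0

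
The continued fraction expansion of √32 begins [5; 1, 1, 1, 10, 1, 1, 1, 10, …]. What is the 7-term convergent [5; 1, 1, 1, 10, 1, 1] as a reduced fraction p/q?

Use the convergent recurrence hₖ = aₖ·hₖ₋₁ + hₖ₋₂ (and likewise for the denominators kₖ):
a_0 = 5: 5/1
a_1 = 1: 6/1
a_2 = 1: 11/2
a_3 = 1: 17/3
a_4 = 10: 181/32
a_5 = 1: 198/35
a_6 = 1: 379/67

379/67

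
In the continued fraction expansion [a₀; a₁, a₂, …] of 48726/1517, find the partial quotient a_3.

48726 ÷ 1517 → quotient 32, remainder 182
1517 ÷ 182 → quotient 8, remainder 61
182 ÷ 61 → quotient 2, remainder 60
61 ÷ 60 → quotient 1, remainder 1

1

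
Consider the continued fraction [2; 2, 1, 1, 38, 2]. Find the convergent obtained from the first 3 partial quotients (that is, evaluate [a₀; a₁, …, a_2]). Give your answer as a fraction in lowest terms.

Work from the innermost term outward:
Start with 1.
2 + 1/(1/1) = 2 + 1/1 = 3/1
2 + 1/(3/1) = 2 + 1/3 = 7/3

7/3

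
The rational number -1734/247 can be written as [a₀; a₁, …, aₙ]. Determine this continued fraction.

[-8; 1, 48, 2, 2]

⌊-1734/247⌋ = -8, remainder 242
⌊247/242⌋ = 1, remainder 5
⌊242/5⌋ = 48, remainder 2
⌊5/2⌋ = 2, remainder 1
⌊2/1⌋ = 2, remainder 0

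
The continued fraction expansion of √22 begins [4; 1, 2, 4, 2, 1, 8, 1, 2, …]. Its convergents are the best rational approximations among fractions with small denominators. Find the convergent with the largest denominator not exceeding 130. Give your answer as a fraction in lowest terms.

197/42

List convergents until the denominator exceeds the bound:
a_0 = 4: 4/1  (≤ bound)
a_1 = 1: 5/1  (≤ bound)
a_2 = 2: 14/3  (≤ bound)
a_3 = 4: 61/13  (≤ bound)
a_4 = 2: 136/29  (≤ bound)
a_5 = 1: 197/42  (≤ bound)
a_6 = 8: 1712/365  (> 130, stop)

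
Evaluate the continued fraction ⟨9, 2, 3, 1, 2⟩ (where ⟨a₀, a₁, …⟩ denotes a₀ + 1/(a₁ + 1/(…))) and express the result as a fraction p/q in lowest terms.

236/25

Start with 2.
1 + 1/(2/1) = 1 + 1/2 = 3/2
3 + 1/(3/2) = 3 + 2/3 = 11/3
2 + 1/(11/3) = 2 + 3/11 = 25/11
9 + 1/(25/11) = 9 + 11/25 = 236/25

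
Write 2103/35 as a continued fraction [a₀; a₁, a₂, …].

Run the Euclidean algorithm, recording each quotient:
⌊2103/35⌋ = 60, remainder 3
⌊35/3⌋ = 11, remainder 2
⌊3/2⌋ = 1, remainder 1
⌊2/1⌋ = 2, remainder 0

[60; 11, 1, 2]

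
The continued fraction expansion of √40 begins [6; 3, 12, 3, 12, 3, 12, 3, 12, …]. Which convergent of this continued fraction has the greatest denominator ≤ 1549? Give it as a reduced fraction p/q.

List convergents until the denominator exceeds the bound:
a_0 = 6: 6/1  (≤ bound)
a_1 = 3: 19/3  (≤ bound)
a_2 = 12: 234/37  (≤ bound)
a_3 = 3: 721/114  (≤ bound)
a_4 = 12: 8886/1405  (≤ bound)
a_5 = 3: 27379/4329  (> 1549, stop)

8886/1405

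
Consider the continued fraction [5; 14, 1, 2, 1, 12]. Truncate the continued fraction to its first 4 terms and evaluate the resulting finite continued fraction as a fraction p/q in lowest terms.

223/44

a_0 = 5: 5/1
a_1 = 14: 71/14
a_2 = 1: 76/15
a_3 = 2: 223/44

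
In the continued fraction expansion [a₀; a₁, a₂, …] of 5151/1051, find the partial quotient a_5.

5

5151 ÷ 1051 → quotient 4, remainder 947
1051 ÷ 947 → quotient 1, remainder 104
947 ÷ 104 → quotient 9, remainder 11
104 ÷ 11 → quotient 9, remainder 5
11 ÷ 5 → quotient 2, remainder 1
5 ÷ 1 → quotient 5, remainder 0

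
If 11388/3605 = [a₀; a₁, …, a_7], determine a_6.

1

Apply division with remainder until the remainder is 0:
11388 = 3·3605 + 573, so a_0 = 3
3605 = 6·573 + 167, so a_1 = 6
573 = 3·167 + 72, so a_2 = 3
167 = 2·72 + 23, so a_3 = 2
72 = 3·23 + 3, so a_4 = 3
23 = 7·3 + 2, so a_5 = 7
3 = 1·2 + 1, so a_6 = 1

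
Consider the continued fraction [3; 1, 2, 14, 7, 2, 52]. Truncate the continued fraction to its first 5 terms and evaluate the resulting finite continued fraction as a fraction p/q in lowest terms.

Starting at the tail and folding back:
Start with 7.
14 + 1/(7/1) = 14 + 1/7 = 99/7
2 + 1/(99/7) = 2 + 7/99 = 205/99
1 + 1/(205/99) = 1 + 99/205 = 304/205
3 + 1/(304/205) = 3 + 205/304 = 1117/304

1117/304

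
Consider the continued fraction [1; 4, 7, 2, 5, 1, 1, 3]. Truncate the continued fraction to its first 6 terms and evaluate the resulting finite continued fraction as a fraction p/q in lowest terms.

498/401

a_0 = 1: 1/1
a_1 = 4: 5/4
a_2 = 7: 36/29
a_3 = 2: 77/62
a_4 = 5: 421/339
a_5 = 1: 498/401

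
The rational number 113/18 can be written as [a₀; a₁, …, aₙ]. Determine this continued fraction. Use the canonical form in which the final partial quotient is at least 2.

[6; 3, 1, 1, 2]

113 ÷ 18 → quotient 6, remainder 5
18 ÷ 5 → quotient 3, remainder 3
5 ÷ 3 → quotient 1, remainder 2
3 ÷ 2 → quotient 1, remainder 1
2 ÷ 1 → quotient 2, remainder 0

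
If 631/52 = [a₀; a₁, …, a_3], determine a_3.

3

Run the Euclidean algorithm, recording each quotient:
⌊631/52⌋ = 12, remainder 7
⌊52/7⌋ = 7, remainder 3
⌊7/3⌋ = 2, remainder 1
⌊3/1⌋ = 3, remainder 0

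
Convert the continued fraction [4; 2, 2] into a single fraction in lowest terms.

Start with 2.
2 + 1/(2/1) = 2 + 1/2 = 5/2
4 + 1/(5/2) = 4 + 2/5 = 22/5

22/5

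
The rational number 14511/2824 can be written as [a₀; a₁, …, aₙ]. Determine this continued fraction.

14511 ÷ 2824 → quotient 5, remainder 391
2824 ÷ 391 → quotient 7, remainder 87
391 ÷ 87 → quotient 4, remainder 43
87 ÷ 43 → quotient 2, remainder 1
43 ÷ 1 → quotient 43, remainder 0

[5; 7, 4, 2, 43]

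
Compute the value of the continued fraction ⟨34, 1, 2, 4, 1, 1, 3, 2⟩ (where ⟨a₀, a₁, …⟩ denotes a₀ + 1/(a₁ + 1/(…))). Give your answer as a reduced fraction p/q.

Start with 2.
3 + 1/(2/1) = 3 + 1/2 = 7/2
1 + 1/(7/2) = 1 + 2/7 = 9/7
1 + 1/(9/7) = 1 + 7/9 = 16/9
4 + 1/(16/9) = 4 + 9/16 = 73/16
2 + 1/(73/16) = 2 + 16/73 = 162/73
1 + 1/(162/73) = 1 + 73/162 = 235/162
34 + 1/(235/162) = 34 + 162/235 = 8152/235

8152/235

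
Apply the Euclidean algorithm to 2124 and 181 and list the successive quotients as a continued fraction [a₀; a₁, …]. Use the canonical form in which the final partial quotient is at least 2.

⌊2124/181⌋ = 11, remainder 133
⌊181/133⌋ = 1, remainder 48
⌊133/48⌋ = 2, remainder 37
⌊48/37⌋ = 1, remainder 11
⌊37/11⌋ = 3, remainder 4
⌊11/4⌋ = 2, remainder 3
⌊4/3⌋ = 1, remainder 1
⌊3/1⌋ = 3, remainder 0

[11; 1, 2, 1, 3, 2, 1, 3]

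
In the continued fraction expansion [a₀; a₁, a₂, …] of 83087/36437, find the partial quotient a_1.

3

Apply division with remainder until the remainder is 0:
83087 ÷ 36437 → quotient 2, remainder 10213
36437 ÷ 10213 → quotient 3, remainder 5798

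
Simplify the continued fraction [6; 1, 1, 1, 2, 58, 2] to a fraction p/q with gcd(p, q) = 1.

Start with 2.
58 + 1/(2/1) = 58 + 1/2 = 117/2
2 + 1/(117/2) = 2 + 2/117 = 236/117
1 + 1/(236/117) = 1 + 117/236 = 353/236
1 + 1/(353/236) = 1 + 236/353 = 589/353
1 + 1/(589/353) = 1 + 353/589 = 942/589
6 + 1/(942/589) = 6 + 589/942 = 6241/942

6241/942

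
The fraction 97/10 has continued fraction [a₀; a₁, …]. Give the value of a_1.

Apply division with remainder until the remainder is 0:
⌊97/10⌋ = 9, remainder 7
⌊10/7⌋ = 1, remainder 3

1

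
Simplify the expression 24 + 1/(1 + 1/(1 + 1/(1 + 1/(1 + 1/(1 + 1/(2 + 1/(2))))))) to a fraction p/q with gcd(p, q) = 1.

Collapse the nested fraction from the inside out:
Start with 2.
2 + 1/(2/1) = 2 + 1/2 = 5/2
1 + 1/(5/2) = 1 + 2/5 = 7/5
1 + 1/(7/5) = 1 + 5/7 = 12/7
1 + 1/(12/7) = 1 + 7/12 = 19/12
1 + 1/(19/12) = 1 + 12/19 = 31/19
1 + 1/(31/19) = 1 + 19/31 = 50/31
24 + 1/(50/31) = 24 + 31/50 = 1231/50

1231/50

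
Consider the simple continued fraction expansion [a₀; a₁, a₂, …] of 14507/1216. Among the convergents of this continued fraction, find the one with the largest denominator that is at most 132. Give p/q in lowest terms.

513/43

a_0 = 11: 11/1  (≤ bound)
a_1 = 1: 12/1  (≤ bound)
a_2 = 13: 167/14  (≤ bound)
a_3 = 3: 513/43  (≤ bound)
a_4 = 3: 1706/143  (> 132, stop)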